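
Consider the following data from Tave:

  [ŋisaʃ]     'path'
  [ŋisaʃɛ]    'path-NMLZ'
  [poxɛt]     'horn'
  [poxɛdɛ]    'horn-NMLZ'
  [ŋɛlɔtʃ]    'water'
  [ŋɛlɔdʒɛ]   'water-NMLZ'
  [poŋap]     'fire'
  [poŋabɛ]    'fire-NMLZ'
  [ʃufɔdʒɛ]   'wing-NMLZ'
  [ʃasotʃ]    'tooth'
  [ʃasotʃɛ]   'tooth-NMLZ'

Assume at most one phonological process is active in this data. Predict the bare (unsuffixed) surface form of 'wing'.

The root 'water' surfaces as [ŋɛlɔtʃ] and [ŋɛlɔdʒɛ], with a stem-final [tʃ] ~ [dʒ] alternation.
Compare 'tooth', with invariant [tʃ] in [ʃasotʃ] and [ʃasotʃɛ]: an analysis with underlying /tʃ/ and a rule producing [dʒ] before the NMLZ suffix would wrongly predict alternation here too.
The alternation reflects word-final obstruent devoicing: voiced obstruents become voiceless word-finally. /dʒ/ is underlying.
From [ʃufɔdʒɛ] the stem 'wing' is /ʃufɔdʒ/; word-finally this yields [ʃufɔtʃ].

[ʃufɔtʃ]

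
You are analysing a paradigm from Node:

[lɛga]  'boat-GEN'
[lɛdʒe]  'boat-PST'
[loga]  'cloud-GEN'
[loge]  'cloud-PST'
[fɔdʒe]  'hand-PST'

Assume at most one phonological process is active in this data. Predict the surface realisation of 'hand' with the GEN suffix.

[fɔga]

The root 'boat' surfaces as [lɛga] and [lɛdʒe], with a stem-final [g] ~ [dʒ] alternation.
If /g/ were underlying and a rule turned it into [dʒ] before the PST suffix, 'cloud' would also alternate; but it has [g] in both [loga] and [loge].
The alternation reflects depalatalization: palato-alveolar /dʒ/ becomes [g] when no front vowel follows. /dʒ/ is underlying.
The one attested form of 'hand', [fɔdʒe], shows underlying /fɔdʒ/. Applying the same rule when no front vowel follows gives [fɔga].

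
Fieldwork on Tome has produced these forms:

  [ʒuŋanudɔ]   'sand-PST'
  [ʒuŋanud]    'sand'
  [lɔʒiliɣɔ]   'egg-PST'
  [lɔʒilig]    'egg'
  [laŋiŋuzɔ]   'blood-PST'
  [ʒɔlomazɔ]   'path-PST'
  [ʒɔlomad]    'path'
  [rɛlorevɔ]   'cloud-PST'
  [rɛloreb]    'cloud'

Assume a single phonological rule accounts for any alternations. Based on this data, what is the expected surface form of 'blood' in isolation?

[laŋiŋud]

In [ʒɔlomazɔ] and [ʒɔlomad] the final segment of 'path' alternates: [z] ~ [d].
The stem 'sand' ([ʒuŋanudɔ], [ʒuŋanud]) shows [d] unchanged in both environments, so [d] cannot be basic with [z] derived before the PST suffix.
The alternation reflects word-final hardening: voiced fricatives become stops word-finally. /z/ is underlying.
The one attested form of 'blood', [laŋiŋuzɔ], shows underlying /laŋiŋuz/. Applying the same rule word-finally gives [laŋiŋud].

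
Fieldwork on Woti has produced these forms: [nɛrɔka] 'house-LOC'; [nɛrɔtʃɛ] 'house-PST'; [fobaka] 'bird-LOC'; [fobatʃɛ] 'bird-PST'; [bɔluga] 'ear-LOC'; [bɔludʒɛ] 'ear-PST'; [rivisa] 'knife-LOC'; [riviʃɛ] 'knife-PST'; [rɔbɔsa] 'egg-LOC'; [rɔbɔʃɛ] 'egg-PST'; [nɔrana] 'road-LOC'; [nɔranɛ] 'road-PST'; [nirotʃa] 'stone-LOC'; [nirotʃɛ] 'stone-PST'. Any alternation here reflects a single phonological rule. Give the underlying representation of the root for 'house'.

/nɛrɔk/

The stem for 'house' ends in [k] in [nɛrɔka] but [tʃ] in [nɛrɔtʃɛ].
Compare 'stone', with invariant [tʃ] in [nirotʃa] and [nirotʃɛ]: an analysis with underlying /tʃ/ and a rule producing [k] before the LOC suffix would wrongly predict alternation here too.
The alternation reflects palatalization before a front vowel: /k/, /g/ and /s/ become palato-alveolar [tʃ], [dʒ] and [ʃ] before a front vowel. /k/ is underlying.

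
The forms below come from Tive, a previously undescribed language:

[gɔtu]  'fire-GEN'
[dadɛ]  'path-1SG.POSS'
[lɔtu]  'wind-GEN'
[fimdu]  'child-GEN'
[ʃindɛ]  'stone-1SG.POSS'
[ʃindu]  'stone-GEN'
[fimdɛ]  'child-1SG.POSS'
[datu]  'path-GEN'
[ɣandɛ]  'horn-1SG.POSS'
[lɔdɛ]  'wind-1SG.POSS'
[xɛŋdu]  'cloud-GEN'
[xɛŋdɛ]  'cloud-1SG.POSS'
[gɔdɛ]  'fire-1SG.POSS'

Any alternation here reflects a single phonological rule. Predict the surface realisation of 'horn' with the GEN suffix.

The GEN suffix surfaces as [-du] and [-tu], depending on the final segment of the stem.
By contrast the 1SG.POSS suffix keeps its initial [d] throughout — that segment must be underlying.
The GEN suffix is therefore /-tu/ underlyingly, with post-nasal voicing: voiceless stops become voiced after a nasal.
After 'horn', which ends in a nasal, the suffix surfaces as [-du], giving [ɣandu].

[ɣandu]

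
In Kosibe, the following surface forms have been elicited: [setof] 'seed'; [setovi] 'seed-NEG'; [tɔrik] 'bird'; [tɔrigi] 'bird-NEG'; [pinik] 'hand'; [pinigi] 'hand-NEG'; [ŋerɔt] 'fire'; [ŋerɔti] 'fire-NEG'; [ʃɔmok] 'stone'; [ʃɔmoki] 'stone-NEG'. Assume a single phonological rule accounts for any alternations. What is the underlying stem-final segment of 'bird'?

/g/

'bird' shows [k] ~ [g] at the end of the stem ([tɔrik] vs [tɔrigi]).
The stem 'stone' ([ʃɔmok], [ʃɔmoki]) shows [k] unchanged in both environments, so [k] cannot be basic with [g] derived before the NEG suffix.
Therefore /g/ is basic and [k] is derived by word-final obstruent devoicing (voiced obstruents become voiceless word-finally).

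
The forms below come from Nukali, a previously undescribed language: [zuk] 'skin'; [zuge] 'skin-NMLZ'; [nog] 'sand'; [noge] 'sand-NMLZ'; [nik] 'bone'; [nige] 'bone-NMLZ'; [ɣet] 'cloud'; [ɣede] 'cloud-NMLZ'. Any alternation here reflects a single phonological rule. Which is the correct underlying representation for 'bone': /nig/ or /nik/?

/nik/

In [nik] and [nige] the final segment of 'bone' alternates: [k] ~ [g].
The stem 'sand' ([nog], [noge]) shows [g] unchanged in both environments, so [g] cannot be basic with [k] derived in isolation.
So /k/ is underlying, and a rule of intervocalic voicing — voiceless stops become voiced between vowels — gives [g].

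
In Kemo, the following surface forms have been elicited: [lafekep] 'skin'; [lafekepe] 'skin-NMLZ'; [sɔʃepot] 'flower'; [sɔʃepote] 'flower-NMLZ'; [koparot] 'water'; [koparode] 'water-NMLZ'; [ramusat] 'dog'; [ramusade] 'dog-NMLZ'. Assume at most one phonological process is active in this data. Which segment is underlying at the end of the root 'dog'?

/d/

In [ramusat] and [ramusade] the final segment of 'dog' alternates: [t] ~ [d].
The stem 'flower' ([sɔʃepot], [sɔʃepote]) shows [t] unchanged in both environments, so [t] cannot be basic with [d] derived before the NMLZ suffix.
So /d/ is underlying, and a rule of word-final obstruent devoicing — voiced obstruents become voiceless word-finally — gives [t].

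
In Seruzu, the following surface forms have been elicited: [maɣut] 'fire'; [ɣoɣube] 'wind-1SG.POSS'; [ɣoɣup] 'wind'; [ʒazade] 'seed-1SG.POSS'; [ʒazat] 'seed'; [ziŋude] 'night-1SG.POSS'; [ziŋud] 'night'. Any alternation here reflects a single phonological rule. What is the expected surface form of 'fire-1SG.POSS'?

'seed' shows [d] ~ [t] at the end of the stem ([ʒazade] vs [ʒazat]).
The stem 'night' ([ziŋude], [ziŋud]) shows [d] unchanged in both environments, so [d] cannot be basic with [t] derived in isolation.
The alternation reflects intervocalic voicing: voiceless stops become voiced between vowels. /t/ is underlying.
The one attested form of 'fire', [maɣut], shows underlying /maɣut/. Applying the same rule between vowels gives [maɣude].

[maɣude]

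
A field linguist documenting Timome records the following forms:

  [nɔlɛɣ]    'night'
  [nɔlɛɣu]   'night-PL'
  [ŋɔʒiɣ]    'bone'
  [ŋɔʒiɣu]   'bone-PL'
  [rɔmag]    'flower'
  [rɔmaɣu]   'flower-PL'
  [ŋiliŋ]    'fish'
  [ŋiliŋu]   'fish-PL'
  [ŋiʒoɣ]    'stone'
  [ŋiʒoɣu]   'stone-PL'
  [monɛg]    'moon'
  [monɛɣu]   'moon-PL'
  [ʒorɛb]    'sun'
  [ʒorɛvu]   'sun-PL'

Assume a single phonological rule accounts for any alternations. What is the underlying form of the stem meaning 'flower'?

The root 'flower' surfaces as [rɔmag] and [rɔmaɣu], with a stem-final [g] ~ [ɣ] alternation.
The stem 'stone' ([ŋiʒoɣ], [ŋiʒoɣu]) shows [ɣ] unchanged in both environments, so [ɣ] cannot be basic with [g] derived in isolation.
The underlying segment must be /g/; voiced stops become fricatives between vowels, yielding [ɣ] there.

/rɔmag/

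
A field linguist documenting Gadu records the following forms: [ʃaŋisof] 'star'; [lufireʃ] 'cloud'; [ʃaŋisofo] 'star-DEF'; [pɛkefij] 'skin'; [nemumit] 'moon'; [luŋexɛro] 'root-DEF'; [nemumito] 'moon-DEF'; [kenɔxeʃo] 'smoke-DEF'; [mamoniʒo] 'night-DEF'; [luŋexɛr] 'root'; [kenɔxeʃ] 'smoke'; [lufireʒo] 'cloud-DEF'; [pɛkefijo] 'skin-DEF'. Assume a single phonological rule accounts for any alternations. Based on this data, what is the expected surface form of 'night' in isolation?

[mamoniʃ]

In [lufireʒo] and [lufireʃ] the final segment of 'cloud' alternates: [ʒ] ~ [ʃ].
If /ʃ/ were underlying and a rule turned it into [ʒ] before the DEF suffix, 'smoke' would also alternate; but it has [ʃ] in both [kenɔxeʃo] and [kenɔxeʃ].
The underlying segment must be /ʒ/; voiced obstruents become voiceless word-finally, yielding [ʃ] there.
The one attested form of 'night', [mamoniʒo], shows underlying /mamoniʒ/. Applying the same rule word-finally gives [mamoniʃ].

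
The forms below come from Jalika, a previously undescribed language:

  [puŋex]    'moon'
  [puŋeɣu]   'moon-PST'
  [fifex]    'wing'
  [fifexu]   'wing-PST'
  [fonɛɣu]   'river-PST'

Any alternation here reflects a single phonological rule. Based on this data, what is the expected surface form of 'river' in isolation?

In [puŋex] and [puŋeɣu] the final segment of 'moon' alternates: [x] ~ [ɣ].
But 'wing' keeps [x] in both environments ([fifex], [fifexu]), so there is no rule changing /x/ to [ɣ] before the PST suffix.
The alternation reflects word-final obstruent devoicing: voiced obstruents become voiceless word-finally. /ɣ/ is underlying.
From [fonɛɣu] the stem 'river' is /fonɛɣ/; word-finally this yields [fonɛx].

[fonɛx]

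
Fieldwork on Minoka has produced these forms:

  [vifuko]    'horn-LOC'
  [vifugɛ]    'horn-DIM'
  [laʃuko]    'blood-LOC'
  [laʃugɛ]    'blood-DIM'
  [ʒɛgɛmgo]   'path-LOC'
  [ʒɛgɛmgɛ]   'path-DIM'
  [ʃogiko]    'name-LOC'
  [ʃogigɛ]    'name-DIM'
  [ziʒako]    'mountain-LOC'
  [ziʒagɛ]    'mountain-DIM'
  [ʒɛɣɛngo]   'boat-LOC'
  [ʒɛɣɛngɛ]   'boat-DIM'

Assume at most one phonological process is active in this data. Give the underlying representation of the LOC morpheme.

The LOC morpheme has two allomorphs, [-go] and [-ko].
By contrast the DIM suffix keeps its initial [g] throughout — that segment must be underlying.
So the underlying form is /-ko/, and voiceless stops become voiced after a nasal.

/-ko/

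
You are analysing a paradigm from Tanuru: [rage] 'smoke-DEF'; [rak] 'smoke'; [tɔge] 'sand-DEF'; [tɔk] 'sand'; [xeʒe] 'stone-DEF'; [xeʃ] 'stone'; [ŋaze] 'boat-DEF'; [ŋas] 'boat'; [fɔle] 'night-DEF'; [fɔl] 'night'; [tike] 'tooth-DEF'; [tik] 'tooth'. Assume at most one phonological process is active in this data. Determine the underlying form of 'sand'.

/tɔg/

The stem for 'sand' ends in [g] in [tɔge] but [k] in [tɔk].
If /k/ were underlying and a rule turned it into [g] before the DEF suffix, 'tooth' would also alternate; but it has [k] in both [tike] and [tik].
So /g/ is underlying, and a rule of word-final obstruent devoicing — voiced obstruents become voiceless word-finally — gives [k].
Hence 'sand' is /tɔg/ underlyingly.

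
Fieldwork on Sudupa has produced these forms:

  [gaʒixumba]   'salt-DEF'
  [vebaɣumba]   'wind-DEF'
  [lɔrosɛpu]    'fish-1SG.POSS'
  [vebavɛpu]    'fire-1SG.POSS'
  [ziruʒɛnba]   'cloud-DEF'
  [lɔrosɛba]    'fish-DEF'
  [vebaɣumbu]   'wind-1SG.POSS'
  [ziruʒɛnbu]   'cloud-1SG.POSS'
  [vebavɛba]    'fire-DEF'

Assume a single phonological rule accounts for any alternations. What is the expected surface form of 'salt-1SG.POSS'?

[gaʒixumbu]

The 1SG.POSS morpheme has two allomorphs, [-bu] and [-pu].
The DEF suffix, which begins with [b], is invariant after every stem; so [b] is not altered by any rule here.
So the underlying form is /-pu/, and voiceless stops become voiced after a nasal.
After 'salt', which ends in a nasal, the suffix surfaces as [-bu], giving [gaʒixumbu].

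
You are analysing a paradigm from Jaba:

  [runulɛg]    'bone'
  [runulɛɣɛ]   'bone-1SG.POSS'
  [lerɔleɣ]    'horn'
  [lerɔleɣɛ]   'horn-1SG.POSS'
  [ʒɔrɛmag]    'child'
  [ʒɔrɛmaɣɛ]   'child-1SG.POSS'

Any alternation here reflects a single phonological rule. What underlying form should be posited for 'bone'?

The root 'bone' surfaces as [runulɛg] and [runulɛɣɛ], with a stem-final [g] ~ [ɣ] alternation.
Compare 'horn', with invariant [ɣ] in [lerɔleɣ] and [lerɔleɣɛ]: an analysis with underlying /ɣ/ and a rule producing [g] in isolation would wrongly predict alternation here too.
So /g/ is underlying, and a rule of intervocalic spirantization — voiced stops become fricatives between vowels — gives [ɣ].
So 'bone' = /runulɛg/.

/runulɛg/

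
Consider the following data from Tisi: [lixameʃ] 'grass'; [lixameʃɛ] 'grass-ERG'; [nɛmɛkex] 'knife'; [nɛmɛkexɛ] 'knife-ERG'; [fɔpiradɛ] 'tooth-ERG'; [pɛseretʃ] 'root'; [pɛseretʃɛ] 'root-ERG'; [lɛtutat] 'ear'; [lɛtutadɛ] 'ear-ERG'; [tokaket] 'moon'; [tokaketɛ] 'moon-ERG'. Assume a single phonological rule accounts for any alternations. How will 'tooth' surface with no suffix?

In [lɛtutat] and [lɛtutadɛ] the final segment of 'ear' alternates: [t] ~ [d].
Compare 'moon', with invariant [t] in [tokaket] and [tokaketɛ]: an analysis with underlying /t/ and a rule producing [d] before the ERG suffix would wrongly predict alternation here too.
The alternation reflects word-final obstruent devoicing: voiced obstruents become voiceless word-finally. /d/ is underlying.
The one attested form of 'tooth', [fɔpiradɛ], shows underlying /fɔpirad/. Applying the same rule word-finally gives [fɔpirat].

[fɔpirat]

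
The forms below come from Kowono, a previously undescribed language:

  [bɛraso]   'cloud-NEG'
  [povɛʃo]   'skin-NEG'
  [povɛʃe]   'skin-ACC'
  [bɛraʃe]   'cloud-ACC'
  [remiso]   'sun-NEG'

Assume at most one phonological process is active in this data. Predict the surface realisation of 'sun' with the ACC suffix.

[remiʃe]

The stem for 'cloud' ends in [s] in [bɛraso] but [ʃ] in [bɛraʃe].
Compare 'skin', with invariant [ʃ] in [povɛʃo] and [povɛʃe]: an analysis with underlying /ʃ/ and a rule producing [s] before the NEG suffix would wrongly predict alternation here too.
So /s/ is underlying, and a rule of palatalization before a front vowel — /s/ becomes palato-alveolar [ʃ] before a front vowel — gives [ʃ].
The one attested form of 'sun', [remiso], shows underlying /remis/. Applying the same rule before a front vowel gives [remiʃe].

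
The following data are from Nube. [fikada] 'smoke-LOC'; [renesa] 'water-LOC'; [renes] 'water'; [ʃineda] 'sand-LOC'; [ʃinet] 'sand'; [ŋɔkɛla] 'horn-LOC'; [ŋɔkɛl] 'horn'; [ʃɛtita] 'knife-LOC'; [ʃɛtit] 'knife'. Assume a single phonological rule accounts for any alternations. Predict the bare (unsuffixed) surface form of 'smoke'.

[fikat]

'sand' shows [d] ~ [t] at the end of the stem ([ʃineda] vs [ʃinet]).
If /t/ were underlying and a rule turned it into [d] before the LOC suffix, 'knife' would also alternate; but it has [t] in both [ʃɛtita] and [ʃɛtit].
Therefore /d/ is basic and [t] is derived by word-final obstruent devoicing (voiced obstruents become voiceless word-finally).
The one attested form of 'smoke', [fikada], shows underlying /fikad/. Applying the same rule word-finally gives [fikat].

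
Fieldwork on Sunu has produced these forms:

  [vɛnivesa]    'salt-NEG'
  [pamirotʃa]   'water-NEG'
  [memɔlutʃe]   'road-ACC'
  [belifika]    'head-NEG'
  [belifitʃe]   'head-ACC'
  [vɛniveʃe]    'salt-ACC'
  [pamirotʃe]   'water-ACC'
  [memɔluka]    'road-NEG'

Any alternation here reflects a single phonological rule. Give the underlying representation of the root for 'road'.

/memɔluk/

In [memɔlutʃe] and [memɔluka] the final segment of 'road' alternates: [tʃ] ~ [k].
Compare 'water', with invariant [tʃ] in [pamirotʃe] and [pamirotʃa]: an analysis with underlying /tʃ/ and a rule producing [k] before the NEG suffix would wrongly predict alternation here too.
The underlying segment must be /k/; /k/ and /s/ become palato-alveolar [tʃ] and [ʃ] before a front vowel, yielding [tʃ] there.
So 'road' = /memɔluk/.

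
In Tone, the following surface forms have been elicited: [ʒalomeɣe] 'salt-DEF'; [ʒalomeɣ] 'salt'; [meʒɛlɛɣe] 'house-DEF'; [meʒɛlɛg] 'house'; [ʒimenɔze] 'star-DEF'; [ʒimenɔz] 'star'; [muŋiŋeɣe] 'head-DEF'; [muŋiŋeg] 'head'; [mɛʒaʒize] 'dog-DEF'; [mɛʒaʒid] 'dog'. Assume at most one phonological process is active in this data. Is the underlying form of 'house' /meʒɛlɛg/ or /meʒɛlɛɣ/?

/meʒɛlɛg/

The stem for 'house' ends in [ɣ] in [meʒɛlɛɣe] but [g] in [meʒɛlɛg].
If /ɣ/ were underlying and a rule turned it into [g] in isolation, 'salt' would also alternate; but it has [ɣ] in both [ʒalomeɣe] and [ʒalomeɣ].
The alternation reflects intervocalic spirantization: voiced stops become fricatives between vowels. /g/ is underlying.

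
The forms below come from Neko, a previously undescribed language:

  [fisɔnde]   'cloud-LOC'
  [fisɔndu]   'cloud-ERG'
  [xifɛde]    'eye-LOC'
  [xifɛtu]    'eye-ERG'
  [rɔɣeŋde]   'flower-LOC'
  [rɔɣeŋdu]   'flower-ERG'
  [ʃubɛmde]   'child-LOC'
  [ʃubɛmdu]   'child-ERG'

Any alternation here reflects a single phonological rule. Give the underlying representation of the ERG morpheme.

The ERG morpheme has two allomorphs, [-du] and [-tu].
By contrast the LOC suffix keeps its initial [d] throughout — that segment must be underlying.
So the underlying form is /-tu/, and voiceless stops become voiced after a nasal.

/-tu/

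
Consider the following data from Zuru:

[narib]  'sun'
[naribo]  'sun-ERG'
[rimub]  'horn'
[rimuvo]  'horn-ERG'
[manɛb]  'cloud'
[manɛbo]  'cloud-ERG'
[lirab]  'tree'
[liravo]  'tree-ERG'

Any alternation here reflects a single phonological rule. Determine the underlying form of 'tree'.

/lirav/

The root 'tree' surfaces as [lirab] and [liravo], with a stem-final [b] ~ [v] alternation.
But 'sun' keeps [b] in both environments ([narib], [naribo]), so there is no rule changing /b/ to [v] before the ERG suffix.
Therefore /v/ is basic and [b] is derived by word-final hardening (voiced fricatives become stops word-finally).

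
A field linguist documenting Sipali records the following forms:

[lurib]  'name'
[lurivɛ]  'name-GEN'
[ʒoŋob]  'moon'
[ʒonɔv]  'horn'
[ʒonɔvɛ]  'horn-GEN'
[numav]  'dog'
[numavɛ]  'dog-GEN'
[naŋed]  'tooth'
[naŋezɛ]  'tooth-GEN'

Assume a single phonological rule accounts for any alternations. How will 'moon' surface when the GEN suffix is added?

The stem for 'name' ends in [b] in [lurib] but [v] in [lurivɛ].
The stem 'horn' ([ʒonɔv], [ʒonɔvɛ]) shows [v] unchanged in both environments, so [v] cannot be basic with [b] derived in isolation.
The underlying segment must be /b/; voiced stops become fricatives between vowels, yielding [v] there.
The one attested form of 'moon', [ʒoŋob], shows underlying /ʒoŋob/. Applying the same rule between vowels gives [ʒoŋovɛ].

[ʒoŋovɛ]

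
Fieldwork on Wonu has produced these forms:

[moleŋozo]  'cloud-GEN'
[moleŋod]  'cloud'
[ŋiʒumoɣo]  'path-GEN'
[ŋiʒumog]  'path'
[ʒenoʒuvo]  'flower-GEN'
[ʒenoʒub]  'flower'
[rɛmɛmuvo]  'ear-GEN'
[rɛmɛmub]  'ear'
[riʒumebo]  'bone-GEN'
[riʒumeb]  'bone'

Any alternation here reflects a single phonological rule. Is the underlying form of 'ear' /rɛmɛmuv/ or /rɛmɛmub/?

In [rɛmɛmuvo] and [rɛmɛmub] the final segment of 'ear' alternates: [v] ~ [b].
If /b/ were underlying and a rule turned it into [v] before the GEN suffix, 'bone' would also alternate; but it has [b] in both [riʒumebo] and [riʒumeb].
The alternation reflects word-final hardening: voiced fricatives become stops word-finally. /v/ is underlying.

/rɛmɛmuv/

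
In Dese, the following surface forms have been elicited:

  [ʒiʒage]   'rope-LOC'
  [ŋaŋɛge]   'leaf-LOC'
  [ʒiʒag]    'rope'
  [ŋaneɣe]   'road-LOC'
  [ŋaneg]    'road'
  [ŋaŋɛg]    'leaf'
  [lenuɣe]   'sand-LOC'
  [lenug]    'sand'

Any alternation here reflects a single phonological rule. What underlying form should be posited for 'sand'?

/lenuɣ/

In [lenuɣe] and [lenug] the final segment of 'sand' alternates: [ɣ] ~ [g].
The stem 'leaf' ([ŋaŋɛge], [ŋaŋɛg]) shows [g] unchanged in both environments, so [g] cannot be basic with [ɣ] derived before the LOC suffix.
So /ɣ/ is underlying, and a rule of word-final hardening — voiced fricatives become stops word-finally — gives [g].
The underlying form of 'sand' is therefore /lenuɣ/.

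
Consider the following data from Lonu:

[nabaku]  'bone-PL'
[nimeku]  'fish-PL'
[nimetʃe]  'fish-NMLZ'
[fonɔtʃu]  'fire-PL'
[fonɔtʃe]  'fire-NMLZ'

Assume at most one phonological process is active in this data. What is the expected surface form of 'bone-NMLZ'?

'fish' shows [k] ~ [tʃ] at the end of the stem ([nimeku] vs [nimetʃe]).
If /tʃ/ were underlying and a rule turned it into [k] before the PL suffix, 'fire' would also alternate; but it has [tʃ] in both [fonɔtʃu] and [fonɔtʃe].
The alternation reflects palatalization before a front vowel: /k/ becomes palato-alveolar [tʃ] before a front vowel. /k/ is underlying.
The one attested form of 'bone', [nabaku], shows underlying /nabak/. Applying the same rule before a front vowel gives [nabatʃe].

[nabatʃe]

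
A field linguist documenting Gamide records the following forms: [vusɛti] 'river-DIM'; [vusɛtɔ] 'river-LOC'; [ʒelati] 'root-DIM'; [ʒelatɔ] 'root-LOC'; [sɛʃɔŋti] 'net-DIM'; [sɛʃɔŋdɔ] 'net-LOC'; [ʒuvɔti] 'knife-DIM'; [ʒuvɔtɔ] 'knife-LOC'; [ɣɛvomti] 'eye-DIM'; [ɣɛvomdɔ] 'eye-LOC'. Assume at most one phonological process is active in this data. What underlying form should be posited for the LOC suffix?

/-dɔ/

The LOC suffix surfaces as [-dɔ] and [-tɔ], depending on the final segment of the stem.
The DIM suffix, which begins with [t], is invariant after every stem; so [t] is not altered by any rule here.
The LOC suffix is therefore /-dɔ/ underlyingly, with post-vocalic devoicing: voiced stops become voiceless after a vowel.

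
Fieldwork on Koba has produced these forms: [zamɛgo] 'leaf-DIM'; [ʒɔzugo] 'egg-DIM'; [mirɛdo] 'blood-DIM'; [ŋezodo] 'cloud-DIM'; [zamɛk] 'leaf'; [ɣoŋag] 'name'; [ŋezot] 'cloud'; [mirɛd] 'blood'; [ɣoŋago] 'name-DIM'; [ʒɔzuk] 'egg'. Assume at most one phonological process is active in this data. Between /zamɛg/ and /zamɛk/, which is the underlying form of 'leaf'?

The stem for 'leaf' ends in [g] in [zamɛgo] but [k] in [zamɛk].
Compare 'name', with invariant [g] in [ɣoŋago] and [ɣoŋag]: an analysis with underlying /g/ and a rule producing [k] in isolation would wrongly predict alternation here too.
So /k/ is underlying, and a rule of intervocalic voicing — voiceless stops become voiced between vowels — gives [g].

/zamɛk/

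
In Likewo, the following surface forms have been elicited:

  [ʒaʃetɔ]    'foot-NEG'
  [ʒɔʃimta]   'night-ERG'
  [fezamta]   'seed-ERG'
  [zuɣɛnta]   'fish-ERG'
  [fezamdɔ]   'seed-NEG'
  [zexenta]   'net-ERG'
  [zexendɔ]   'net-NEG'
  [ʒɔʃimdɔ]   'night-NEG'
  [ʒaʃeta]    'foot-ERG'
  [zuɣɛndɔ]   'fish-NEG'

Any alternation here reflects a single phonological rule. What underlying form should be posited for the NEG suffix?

/-dɔ/

The NEG suffix surfaces as [-dɔ] and [-tɔ], depending on the final segment of the stem.
The ERG suffix, which begins with [t], is invariant after every stem; so [t] is not altered by any rule here.
So the underlying form is /-dɔ/, and voiced stops become voiceless after a vowel.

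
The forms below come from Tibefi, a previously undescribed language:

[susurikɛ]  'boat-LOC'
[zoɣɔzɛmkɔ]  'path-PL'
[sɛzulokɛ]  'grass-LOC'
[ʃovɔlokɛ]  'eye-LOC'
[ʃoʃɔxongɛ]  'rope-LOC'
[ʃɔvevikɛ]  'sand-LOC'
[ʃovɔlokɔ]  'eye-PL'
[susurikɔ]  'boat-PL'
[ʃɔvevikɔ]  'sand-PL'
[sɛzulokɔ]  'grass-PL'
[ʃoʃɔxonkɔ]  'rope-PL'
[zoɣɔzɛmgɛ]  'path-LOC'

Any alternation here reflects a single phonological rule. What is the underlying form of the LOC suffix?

/-gɛ/

The LOC morpheme has two allomorphs, [-gɛ] and [-kɛ].
The PL suffix, which begins with [k], is invariant after every stem; so [k] is not altered by any rule here.
So the underlying form is /-gɛ/, and voiced stops become voiceless after a vowel.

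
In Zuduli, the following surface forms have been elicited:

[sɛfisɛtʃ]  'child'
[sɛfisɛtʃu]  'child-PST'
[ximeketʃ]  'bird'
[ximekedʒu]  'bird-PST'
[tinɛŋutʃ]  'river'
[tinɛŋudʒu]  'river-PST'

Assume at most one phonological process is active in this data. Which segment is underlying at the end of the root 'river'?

In [tinɛŋutʃ] and [tinɛŋudʒu] the final segment of 'river' alternates: [tʃ] ~ [dʒ].
The stem 'child' ([sɛfisɛtʃ], [sɛfisɛtʃu]) shows [tʃ] unchanged in both environments, so [tʃ] cannot be basic with [dʒ] derived before the PST suffix.
The underlying segment must be /dʒ/; voiced obstruents become voiceless word-finally, yielding [tʃ] there.

/dʒ/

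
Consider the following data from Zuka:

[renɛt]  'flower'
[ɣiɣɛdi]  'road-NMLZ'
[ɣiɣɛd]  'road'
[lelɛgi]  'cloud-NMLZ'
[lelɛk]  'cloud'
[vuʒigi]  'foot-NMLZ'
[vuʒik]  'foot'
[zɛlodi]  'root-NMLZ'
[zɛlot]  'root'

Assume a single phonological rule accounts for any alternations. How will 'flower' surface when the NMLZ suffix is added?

The stem for 'root' ends in [d] in [zɛlodi] but [t] in [zɛlot].
The stem 'road' ([ɣiɣɛdi], [ɣiɣɛd]) shows [d] unchanged in both environments, so [d] cannot be basic with [t] derived in isolation.
So /t/ is underlying, and a rule of intervocalic voicing — voiceless stops become voiced between vowels — gives [d].
The one attested form of 'flower', [renɛt], shows underlying /renɛt/. Applying the same rule between vowels gives [renɛdi].

[renɛdi]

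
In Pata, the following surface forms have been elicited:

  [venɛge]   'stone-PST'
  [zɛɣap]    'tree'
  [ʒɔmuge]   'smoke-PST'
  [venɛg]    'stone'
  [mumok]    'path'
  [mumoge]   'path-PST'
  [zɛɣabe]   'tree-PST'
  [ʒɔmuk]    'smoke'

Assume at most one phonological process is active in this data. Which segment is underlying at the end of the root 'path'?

The stem for 'path' ends in [k] in [mumok] but [g] in [mumoge].
Compare 'stone', with invariant [g] in [venɛg] and [venɛge]: an analysis with underlying /g/ and a rule producing [k] in isolation would wrongly predict alternation here too.
The underlying segment must be /k/; voiceless stops become voiced between vowels, yielding [g] there.

/k/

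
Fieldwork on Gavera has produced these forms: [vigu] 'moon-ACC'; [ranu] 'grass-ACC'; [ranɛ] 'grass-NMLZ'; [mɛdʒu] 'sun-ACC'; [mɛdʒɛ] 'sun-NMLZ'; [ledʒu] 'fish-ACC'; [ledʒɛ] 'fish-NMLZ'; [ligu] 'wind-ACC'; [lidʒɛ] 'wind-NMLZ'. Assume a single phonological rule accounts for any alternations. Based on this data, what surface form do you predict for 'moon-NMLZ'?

'wind' shows [g] ~ [dʒ] at the end of the stem ([ligu] vs [lidʒɛ]).
But 'fish' keeps [dʒ] in both environments ([ledʒu], [ledʒɛ]), so there is no rule changing /dʒ/ to [g] before the ACC suffix.
The alternation reflects palatalization before a front vowel: /g/ becomes palato-alveolar [dʒ] before a front vowel. /g/ is underlying.
The one attested form of 'moon', [vigu], shows underlying /vig/. Applying the same rule before a front vowel gives [vidʒɛ].

[vidʒɛ]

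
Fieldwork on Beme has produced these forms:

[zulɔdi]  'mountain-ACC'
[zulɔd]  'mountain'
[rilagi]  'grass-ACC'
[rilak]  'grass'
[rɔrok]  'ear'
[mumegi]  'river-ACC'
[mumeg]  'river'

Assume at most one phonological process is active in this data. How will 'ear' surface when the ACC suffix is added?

[rɔrogi]

In [rilagi] and [rilak] the final segment of 'grass' alternates: [g] ~ [k].
If /g/ were underlying and a rule turned it into [k] in isolation, 'river' would also alternate; but it has [g] in both [mumegi] and [mumeg].
So /k/ is underlying, and a rule of intervocalic voicing — voiceless stops become voiced between vowels — gives [g].
The one attested form of 'ear', [rɔrok], shows underlying /rɔrok/. Applying the same rule between vowels gives [rɔrogi].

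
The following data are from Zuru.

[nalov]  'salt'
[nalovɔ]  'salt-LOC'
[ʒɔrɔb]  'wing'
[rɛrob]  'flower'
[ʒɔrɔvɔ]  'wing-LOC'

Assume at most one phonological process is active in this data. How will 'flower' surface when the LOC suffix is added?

[rɛrovɔ]

In [ʒɔrɔvɔ] and [ʒɔrɔb] the final segment of 'wing' alternates: [v] ~ [b].
If /v/ were underlying and a rule turned it into [b] in isolation, 'salt' would also alternate; but it has [v] in both [nalovɔ] and [nalov].
The underlying segment must be /b/; voiced stops become fricatives between vowels, yielding [v] there.
The one attested form of 'flower', [rɛrob], shows underlying /rɛrob/. Applying the same rule between vowels gives [rɛrovɔ].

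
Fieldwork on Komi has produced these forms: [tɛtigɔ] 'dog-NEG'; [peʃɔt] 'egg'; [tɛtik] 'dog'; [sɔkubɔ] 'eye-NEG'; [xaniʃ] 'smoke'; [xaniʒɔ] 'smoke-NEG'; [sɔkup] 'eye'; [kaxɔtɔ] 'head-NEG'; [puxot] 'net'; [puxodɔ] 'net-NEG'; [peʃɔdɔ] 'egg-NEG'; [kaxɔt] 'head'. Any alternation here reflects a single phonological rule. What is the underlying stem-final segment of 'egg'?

/d/

The root 'egg' surfaces as [peʃɔt] and [peʃɔdɔ], with a stem-final [t] ~ [d] alternation.
Compare 'head', with invariant [t] in [kaxɔt] and [kaxɔtɔ]: an analysis with underlying /t/ and a rule producing [d] before the NEG suffix would wrongly predict alternation here too.
So /d/ is underlying, and a rule of word-final obstruent devoicing — voiced obstruents become voiceless word-finally — gives [t].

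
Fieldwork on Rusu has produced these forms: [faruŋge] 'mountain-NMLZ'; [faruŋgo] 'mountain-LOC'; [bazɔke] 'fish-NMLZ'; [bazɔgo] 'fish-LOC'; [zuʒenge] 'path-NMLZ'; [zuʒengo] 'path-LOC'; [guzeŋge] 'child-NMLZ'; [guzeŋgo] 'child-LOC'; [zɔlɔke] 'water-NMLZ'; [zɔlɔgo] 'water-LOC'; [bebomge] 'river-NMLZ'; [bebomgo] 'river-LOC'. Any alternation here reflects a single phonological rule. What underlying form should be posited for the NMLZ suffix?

/-ke/

The NMLZ suffix surfaces as [-ge] and [-ke], depending on the final segment of the stem.
By contrast the LOC suffix keeps its initial [g] throughout — that segment must be underlying.
So the underlying form is /-ke/, and voiceless stops become voiced after a nasal.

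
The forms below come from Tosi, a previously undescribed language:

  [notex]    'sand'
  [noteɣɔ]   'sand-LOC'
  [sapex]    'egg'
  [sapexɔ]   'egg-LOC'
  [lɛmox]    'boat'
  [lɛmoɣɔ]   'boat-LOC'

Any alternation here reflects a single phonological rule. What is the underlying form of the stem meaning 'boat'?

'boat' shows [x] ~ [ɣ] at the end of the stem ([lɛmox] vs [lɛmoɣɔ]).
But 'egg' keeps [x] in both environments ([sapex], [sapexɔ]), so there is no rule changing /x/ to [ɣ] before the LOC suffix.
So /ɣ/ is underlying, and a rule of word-final obstruent devoicing — voiced obstruents become voiceless word-finally — gives [x].
Hence 'boat' is /lɛmoɣ/ underlyingly.

/lɛmoɣ/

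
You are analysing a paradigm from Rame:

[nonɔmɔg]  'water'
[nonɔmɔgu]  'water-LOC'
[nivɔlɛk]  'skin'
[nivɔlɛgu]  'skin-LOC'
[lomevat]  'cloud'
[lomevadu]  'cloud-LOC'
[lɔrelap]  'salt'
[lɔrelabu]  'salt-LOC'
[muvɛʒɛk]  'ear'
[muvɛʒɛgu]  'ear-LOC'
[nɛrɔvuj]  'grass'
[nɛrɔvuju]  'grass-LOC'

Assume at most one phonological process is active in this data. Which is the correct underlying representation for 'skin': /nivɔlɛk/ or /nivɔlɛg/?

In [nivɔlɛk] and [nivɔlɛgu] the final segment of 'skin' alternates: [k] ~ [g].
Compare 'water', with invariant [g] in [nonɔmɔg] and [nonɔmɔgu]: an analysis with underlying /g/ and a rule producing [k] in isolation would wrongly predict alternation here too.
The underlying segment must be /k/; voiceless stops become voiced between vowels, yielding [g] there.

/nivɔlɛk/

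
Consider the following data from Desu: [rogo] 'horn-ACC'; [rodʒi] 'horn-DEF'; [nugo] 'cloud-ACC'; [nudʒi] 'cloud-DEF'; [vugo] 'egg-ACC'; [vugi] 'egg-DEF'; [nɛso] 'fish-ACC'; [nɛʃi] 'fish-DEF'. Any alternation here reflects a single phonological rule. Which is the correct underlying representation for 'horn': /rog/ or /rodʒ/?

'horn' shows [g] ~ [dʒ] at the end of the stem ([rogo] vs [rodʒi]).
If /g/ were underlying and a rule turned it into [dʒ] before the DEF suffix, 'egg' would also alternate; but it has [g] in both [vugo] and [vugi].
So /dʒ/ is underlying, and a rule of depalatalization — palato-alveolar /dʒ/ and /ʃ/ become [g] and [s] when no front vowel follows — gives [g].

/rodʒ/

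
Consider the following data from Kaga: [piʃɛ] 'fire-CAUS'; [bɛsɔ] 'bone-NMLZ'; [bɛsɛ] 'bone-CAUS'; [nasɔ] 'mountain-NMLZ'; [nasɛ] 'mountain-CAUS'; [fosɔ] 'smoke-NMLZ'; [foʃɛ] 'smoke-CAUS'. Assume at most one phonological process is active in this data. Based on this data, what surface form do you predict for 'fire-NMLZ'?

[pisɔ]

In [fosɔ] and [foʃɛ] the final segment of 'smoke' alternates: [s] ~ [ʃ].
But 'bone' keeps [s] in both environments ([bɛsɔ], [bɛsɛ]), so there is no rule changing /s/ to [ʃ] before the CAUS suffix.
So /ʃ/ is underlying, and a rule of depalatalization — palato-alveolar /ʃ/ becomes [s] when no front vowel follows — gives [s].
From [piʃɛ] the stem 'fire' is /piʃ/; when no front vowel follows this yields [pisɔ].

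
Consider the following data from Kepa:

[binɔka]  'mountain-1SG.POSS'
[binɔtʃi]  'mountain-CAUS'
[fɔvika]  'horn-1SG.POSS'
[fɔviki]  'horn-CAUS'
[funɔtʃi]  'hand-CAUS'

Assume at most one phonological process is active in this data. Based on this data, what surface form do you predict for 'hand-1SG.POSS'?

[funɔka]

The root 'mountain' surfaces as [binɔka] and [binɔtʃi], with a stem-final [k] ~ [tʃ] alternation.
The stem 'horn' ([fɔvika], [fɔviki]) shows [k] unchanged in both environments, so [k] cannot be basic with [tʃ] derived before the CAUS suffix.
So /tʃ/ is underlying, and a rule of depalatalization — palato-alveolar /tʃ/ becomes [k] when no front vowel follows — gives [k].
From [funɔtʃi] the stem 'hand' is /funɔtʃ/; when no front vowel follows this yields [funɔka].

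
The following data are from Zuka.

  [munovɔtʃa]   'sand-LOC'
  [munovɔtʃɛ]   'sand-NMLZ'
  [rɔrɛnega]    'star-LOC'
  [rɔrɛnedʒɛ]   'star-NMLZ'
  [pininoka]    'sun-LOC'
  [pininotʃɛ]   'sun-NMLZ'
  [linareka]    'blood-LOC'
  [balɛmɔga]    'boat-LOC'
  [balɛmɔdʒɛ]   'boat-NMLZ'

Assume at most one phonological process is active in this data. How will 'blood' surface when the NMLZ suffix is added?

'sun' shows [k] ~ [tʃ] at the end of the stem ([pininoka] vs [pininotʃɛ]).
If /tʃ/ were underlying and a rule turned it into [k] before the LOC suffix, 'sand' would also alternate; but it has [tʃ] in both [munovɔtʃa] and [munovɔtʃɛ].
The underlying segment must be /k/; /k/ and /g/ become palato-alveolar [tʃ] and [dʒ] before a front vowel, yielding [tʃ] there.
From [linareka] the stem 'blood' is /linarek/; before a front vowel this yields [linaretʃɛ].

[linaretʃɛ]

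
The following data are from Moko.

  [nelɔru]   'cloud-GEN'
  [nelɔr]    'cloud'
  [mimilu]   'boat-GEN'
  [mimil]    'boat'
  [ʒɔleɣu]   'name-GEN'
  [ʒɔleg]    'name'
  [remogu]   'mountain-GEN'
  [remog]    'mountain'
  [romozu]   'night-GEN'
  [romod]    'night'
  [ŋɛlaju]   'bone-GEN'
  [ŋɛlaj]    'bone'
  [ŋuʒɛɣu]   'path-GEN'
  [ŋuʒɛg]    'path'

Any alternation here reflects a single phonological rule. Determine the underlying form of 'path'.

/ŋuʒɛɣ/

The root 'path' surfaces as [ŋuʒɛɣu] and [ŋuʒɛg], with a stem-final [ɣ] ~ [g] alternation.
Compare 'mountain', with invariant [g] in [remogu] and [remog]: an analysis with underlying /g/ and a rule producing [ɣ] before the GEN suffix would wrongly predict alternation here too.
So /ɣ/ is underlying, and a rule of word-final hardening — voiced fricatives become stops word-finally — gives [g].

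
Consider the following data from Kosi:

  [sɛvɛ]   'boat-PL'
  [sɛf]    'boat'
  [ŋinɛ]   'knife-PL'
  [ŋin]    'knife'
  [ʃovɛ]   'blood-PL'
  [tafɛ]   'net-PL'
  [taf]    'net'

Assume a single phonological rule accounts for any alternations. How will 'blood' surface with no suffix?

The stem for 'boat' ends in [v] in [sɛvɛ] but [f] in [sɛf].
If /f/ were underlying and a rule turned it into [v] before the PL suffix, 'net' would also alternate; but it has [f] in both [tafɛ] and [taf].
So /v/ is underlying, and a rule of word-final obstruent devoicing — voiced obstruents become voiceless word-finally — gives [f].
The one attested form of 'blood', [ʃovɛ], shows underlying /ʃov/. Applying the same rule word-finally gives [ʃof].

[ʃof]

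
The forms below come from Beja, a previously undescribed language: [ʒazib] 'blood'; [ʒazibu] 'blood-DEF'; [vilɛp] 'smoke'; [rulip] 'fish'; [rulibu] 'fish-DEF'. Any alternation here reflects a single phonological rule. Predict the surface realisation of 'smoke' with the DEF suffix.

The root 'fish' surfaces as [rulip] and [rulibu], with a stem-final [p] ~ [b] alternation.
If /b/ were underlying and a rule turned it into [p] in isolation, 'blood' would also alternate; but it has [b] in both [ʒazib] and [ʒazibu].
So /p/ is underlying, and a rule of intervocalic voicing — voiceless stops become voiced between vowels — gives [b].
The one attested form of 'smoke', [vilɛp], shows underlying /vilɛp/. Applying the same rule between vowels gives [vilɛbu].

[vilɛbu]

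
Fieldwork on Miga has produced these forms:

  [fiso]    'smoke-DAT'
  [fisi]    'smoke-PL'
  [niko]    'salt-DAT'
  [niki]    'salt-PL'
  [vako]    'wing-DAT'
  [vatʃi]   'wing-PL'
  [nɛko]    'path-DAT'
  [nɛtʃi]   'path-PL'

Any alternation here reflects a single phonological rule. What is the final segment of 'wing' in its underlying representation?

The root 'wing' surfaces as [vako] and [vatʃi], with a stem-final [k] ~ [tʃ] alternation.
If /k/ were underlying and a rule turned it into [tʃ] before the PL suffix, 'salt' would also alternate; but it has [k] in both [niko] and [niki].
The alternation reflects depalatalization: palato-alveolar /tʃ/ becomes [k] when no front vowel follows. /tʃ/ is underlying.

/tʃ/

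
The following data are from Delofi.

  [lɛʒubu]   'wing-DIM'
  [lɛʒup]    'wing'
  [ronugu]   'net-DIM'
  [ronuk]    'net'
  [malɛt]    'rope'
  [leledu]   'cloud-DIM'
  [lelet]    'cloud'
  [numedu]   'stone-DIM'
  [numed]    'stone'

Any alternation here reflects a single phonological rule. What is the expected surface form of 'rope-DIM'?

[malɛdu]

In [leledu] and [lelet] the final segment of 'cloud' alternates: [d] ~ [t].
But 'stone' keeps [d] in both environments ([numedu], [numed]), so there is no rule changing /d/ to [t] in isolation.
Therefore /t/ is basic and [d] is derived by intervocalic voicing (voiceless stops become voiced between vowels).
The one attested form of 'rope', [malɛt], shows underlying /malɛt/. Applying the same rule between vowels gives [malɛdu].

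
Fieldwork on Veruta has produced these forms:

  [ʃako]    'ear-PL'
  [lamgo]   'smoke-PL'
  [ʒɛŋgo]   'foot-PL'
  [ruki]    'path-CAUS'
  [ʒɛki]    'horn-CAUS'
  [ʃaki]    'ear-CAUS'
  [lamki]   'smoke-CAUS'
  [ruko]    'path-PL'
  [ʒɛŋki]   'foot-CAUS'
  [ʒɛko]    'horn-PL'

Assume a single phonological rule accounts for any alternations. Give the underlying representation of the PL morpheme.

The PL suffix surfaces as [-go] and [-ko], depending on the final segment of the stem.
The CAUS suffix, which begins with [k], is invariant after every stem; so [k] is not altered by any rule here.
The PL suffix is therefore /-go/ underlyingly, with post-vocalic devoicing: voiced stops become voiceless after a vowel.

/-go/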